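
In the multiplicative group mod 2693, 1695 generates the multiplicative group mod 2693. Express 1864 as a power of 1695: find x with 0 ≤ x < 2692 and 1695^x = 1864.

Baby-step giant-step with m = ceil(sqrt(2692)) = 52.
Baby table (1695^j mod 2693 for j=0..51):
  0:1  1:1695  2:2287  3:1238  4:563  5:963  6:327  7:2200
  8:1888  9:876  10:977  11:2513  12:1902  13:369  14:679  15:994
  16:1705  17:386  18:2564  19:2171  20:1207  21:1878  22:84  23:2344
  24:905  25:1658  26:1511  27:102  28:538  29:1676  30:2398  31:873
  32:1278  33:1038  34:881  35:1373  36:483  37:13  38:491  39:108
  40:2629  41:1933  42:1747  43:1558  44:1670  45:307  46:616  47:1929
  48:353  49:489  50:2104  51:748
Giant step factor: 1695^(-52) ≡ 367 (mod 2693).
Scan 1864·367^i mod 2693 for i = 0, 1, …:
  i=0: 1864   i=1: 66   i=2: 2678   i=3: 2574
  i=4: 2108   i=5: 745   i=6: 1422   i=7: 2125
  i=8: 1598   i=9: 2085     …   i=46: 2008
  i=47: 1747
Match at i=47, j=42: x = 47·52 + 42 = 2486.

2486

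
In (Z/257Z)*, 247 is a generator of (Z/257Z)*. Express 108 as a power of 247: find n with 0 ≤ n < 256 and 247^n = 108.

Baby-step giant-step with m = ceil(sqrt(256)) = 16.
Baby table (247^j mod 257 for j=0..15):
  0:1  1:247  2:100  3:28  4:234  5:230  6:13  7:127
  8:15  9:107  10:215  11:163  12:169  13:109  14:195  15:106
Giant step factor: 247^(-16) ≡ 8 (mod 257).
Scan 108·8^i mod 257 for i = 0, 1, …:
  i=0: 108   i=1: 93   i=2: 230
Match at i=2, j=5: n = 2·16 + 5 = 37.

37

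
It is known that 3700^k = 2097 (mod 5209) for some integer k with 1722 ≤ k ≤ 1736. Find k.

1725

Compute 3700^1722 mod 5209 = 2225, then multiply by 3700 repeatedly:
  3700^1722=2225  3700^1723=2280  3700^1724=2629  3700^1725=2097
Found 2097 at exponent 1725.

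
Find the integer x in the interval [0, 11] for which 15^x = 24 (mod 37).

Compute 15^0 mod 37 = 1, then multiply by 15 repeatedly:
  15^0=1  15^1=15  15^2=3  15^3=8  15^4=9
  15^5=24
Found 24 at exponent 5.

5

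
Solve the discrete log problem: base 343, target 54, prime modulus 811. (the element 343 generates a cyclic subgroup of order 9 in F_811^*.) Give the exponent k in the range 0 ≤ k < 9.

2

Successive powers of 343 modulo 811:
  343^0=1  343^1=343  343^2=54
So 343^2 ≡ 54 (mod 811), giving k = 2.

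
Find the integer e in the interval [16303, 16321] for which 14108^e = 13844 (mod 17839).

16304

Compute 14108^16303 mod 17839 = 2626, then multiply by 14108 repeatedly:
  14108^16303=2626  14108^16304=13844
Found 13844 at exponent 16304.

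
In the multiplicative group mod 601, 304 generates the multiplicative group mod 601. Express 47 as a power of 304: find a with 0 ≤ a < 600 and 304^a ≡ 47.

448

Baby-step giant-step with m = ceil(sqrt(600)) = 25.
Baby table (304^j mod 601 for j=0..24):
  0:1  1:304  2:463  3:118  4:413  5:544  6:101  7:53
  8:486  9:499  10:244  11:253  12:585  13:545  14:405  15:516
  16:3  17:311  18:187  19:354  20:37  21:430  22:303  23:159
  24:256
Giant step factor: 304^(-25) ≡ 273 (mod 601).
Scan 47·273^i mod 601 for i = 0, 1, …:
  i=0: 47   i=1: 210   i=2: 235   i=3: 449
  i=4: 574   i=5: 442   i=6: 466   i=7: 407
  i=8: 527   i=9: 232     …   i=16: 27
  i=17: 159
Match at i=17, j=23: a = 17·25 + 23 = 448.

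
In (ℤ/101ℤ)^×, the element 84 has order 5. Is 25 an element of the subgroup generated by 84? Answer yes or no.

no

25 ∈ ⟨84⟩ iff 25^5 ≡ 1 (mod 101), since |⟨84⟩| = 5.
25^5 mod 101 = 36.
Since 36 ≠ 1, 25 does not lie in the subgroup.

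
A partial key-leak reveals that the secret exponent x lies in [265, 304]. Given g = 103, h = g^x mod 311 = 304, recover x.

285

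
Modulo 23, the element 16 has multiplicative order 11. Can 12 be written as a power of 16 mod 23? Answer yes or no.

⟨16⟩ has order 11; its elements mod 23 are {1, 2, 3, 4, 6, 8, 9, 12, 13, 16, 18}.
12 is in this set.

yes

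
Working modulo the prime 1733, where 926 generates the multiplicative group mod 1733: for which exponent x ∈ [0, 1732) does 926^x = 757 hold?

548

Baby-step giant-step with m = ceil(sqrt(1732)) = 42.
Baby table (926^j mod 1733 for j=0..41):
  0:1  1:926  2:1374  3:302  4:639  5:761  6:1088  7:615
  8:1066  9:1039  10:299  11:1327  12:105  13:182  14:431  15:516
  16:1241  17:187  18:1595  19:454  20:1018  21:1649  22:201  23:695
  24:627  25:47  26:197  27:457  28:330  29:572  30:1107  31:879
  32:1177  33:1578  34:309  35:189  36:1714  37:1469  38:1622  39:1194
  40:1723  41:1138
Giant step factor: 926^(-42) ≡ 1160 (mod 1733).
Scan 757·1160^i mod 1733 for i = 0, 1, …:
  i=0: 757   i=1: 1222   i=2: 1659   i=3: 810
  i=4: 314   i=5: 310   i=6: 869   i=7: 1167
  i=8: 247   i=9: 575   i=10: 1528   i=11: 1354
  i=12: 542   i=13: 1374
Match at i=13, j=2: x = 13·42 + 2 = 548.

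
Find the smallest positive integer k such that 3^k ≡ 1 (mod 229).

57

The order of 3 must divide p − 1 = 228 = 2^2 · 3 · 19.
Divisors: 1, 2, 3, 4, 6, 12, 19, 38, 57, 76, 114, 228.
Check each in increasing order: 3^1 ≡ 3;  3^2 ≡ 9;  3^3 ≡ 27;  3^4 ≡ 81;  3^6 ≡ 42;  3^12 ≡ 161;  3^19 ≡ 134;  3^38 ≡ 94;  3^57 ≡ 1.
Smallest exponent giving 1 is 57.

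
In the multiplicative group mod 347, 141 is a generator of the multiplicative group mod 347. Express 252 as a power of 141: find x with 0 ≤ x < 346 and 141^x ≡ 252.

227

Baby-step giant-step with m = ceil(sqrt(346)) = 19.
Baby table (141^j mod 347 for j=0..18):
  0:1  1:141  2:102  3:155  4:341  5:195  6:82  7:111
  8:36  9:218  10:202  11:28  12:131  13:80  14:176  15:179
  16:255  17:214  18:332
Giant step factor: 141^(-19) ≡ 21 (mod 347).
Scan 252·21^i mod 347 for i = 0, 1, …:
  i=0: 252   i=1: 87   i=2: 92   i=3: 197
  i=4: 320   i=5: 127   i=6: 238   i=7: 140
  i=8: 164   i=9: 321   i=10: 148   i=11: 332
Match at i=11, j=18: x = 11·19 + 18 = 227.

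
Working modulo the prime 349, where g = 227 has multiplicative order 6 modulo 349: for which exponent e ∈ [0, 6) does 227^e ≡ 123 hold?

5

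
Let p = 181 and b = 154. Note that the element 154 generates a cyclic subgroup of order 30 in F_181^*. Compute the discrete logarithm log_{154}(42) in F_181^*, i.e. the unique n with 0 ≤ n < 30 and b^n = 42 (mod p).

24

Successive powers of 154 modulo 181:
  154^0=1  154^1=154  154^2=5  154^3=46  154^4=25  154^5=49
  154^6=125  154^7=64  154^8=82  154^9=139  154^10=48  154^11=152
  154^12=59  154^13=36  154^14=114  154^15=180  154^16=27  154^17=176
  154^18=135  154^19=156  154^20=132  154^21=56  154^22=117  154^23=99
  154^24=42
So 154^24 ≡ 42 (mod 181), giving n = 24.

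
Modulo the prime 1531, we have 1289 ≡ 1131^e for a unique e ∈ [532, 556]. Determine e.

546

Compute 1131^532 mod 1531 = 1195, then multiply by 1131 repeatedly:
  1131^532=1195  1131^533=1203  1131^534=1065  1131^535=1149  1131^536=1231
  1131^537=582  1131^538=1443  1131^539=1518  1131^540=607  1131^541=629
  1131^542=1015  1131^543=1246  1131^544=706  1131^545=835  1131^546=1289
Found 1289 at exponent 546.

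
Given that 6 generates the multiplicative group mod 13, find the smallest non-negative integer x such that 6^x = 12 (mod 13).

Successive powers of 6 modulo 13:
  6^0=1  6^1=6  6^2=10  6^3=8  6^4=9  6^5=2
  6^6=12
So 6^6 ≡ 12 (mod 13), giving x = 6.

6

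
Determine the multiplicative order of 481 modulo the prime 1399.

466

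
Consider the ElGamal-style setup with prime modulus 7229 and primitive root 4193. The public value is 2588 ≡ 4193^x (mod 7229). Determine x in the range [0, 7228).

182

Baby-step giant-step with m = ceil(sqrt(7228)) = 86.
Baby table (4193^j mod 7229 for j=0..85):
  0:1  1:4193  2:321  3:1359  4:1835  5:2499  6:3486  7:6989
  8:5740  9:2479  10:6374  11:569  12:247  13:1924  14:6997  15:3139
  16:5047  17:2788  18:791  19:5781  20:896  21:5077  22:5685  23:3192
  24:3177  25:5343  26:528  27:1830  28:3221  29:1881  30:194  31:3794
  32:4442  33:3402  34:1769  35:463  36:3987  37:4043  38:294  39:3812
  40:397  41:1951  42:4544  43:4577  44:5595  45:1730  46:3203  47:5926
  48:1645  49:1019  50:328  51:1794  52:4082  53:4783  54:1873  55:2795
  56:1226  57:799  58:3180  59:3464  60:1491  61:5907  62:1497  63:2149
  64:3423  65:3074  66:7204  67:3610  68:6433  69:2170  70:4728  71:2586
  72:6827  73:6000  74:1080  75:3086  76:6917  77:233  78:1054  79:2503
  80:5800  81:1044  82:3947  83:2590  84:1912  85:55
Giant step factor: 4193^(-86) ≡ 6864 (mod 7229).
Scan 2588·6864^i mod 7229 for i = 0, 1, …:
  i=0: 2588   i=1: 2379   i=2: 6374
Match at i=2, j=10: x = 2·86 + 10 = 182.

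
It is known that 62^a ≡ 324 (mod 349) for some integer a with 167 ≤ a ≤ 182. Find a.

Compute 62^167 mod 349 = 63, then multiply by 62 repeatedly:
  62^167=63  62^168=67  62^169=315  62^170=335  62^171=179
  62^172=279  62^173=197  62^174=348  62^175=287  62^176=344
  62^177=39  62^178=324
Found 324 at exponent 178.

178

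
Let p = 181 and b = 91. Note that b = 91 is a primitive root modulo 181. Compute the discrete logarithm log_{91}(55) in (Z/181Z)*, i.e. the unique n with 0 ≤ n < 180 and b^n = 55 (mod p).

142

Baby-step giant-step with m = ceil(sqrt(180)) = 14.
Baby table (91^j mod 181 for j=0..13):
  0:1  1:91  2:136  3:68  4:34  5:17  6:99  7:140
  8:70  9:35  10:108  11:54  12:27  13:104
Giant step factor: 91^(-14) ≡ 94 (mod 181).
Scan 55·94^i mod 181 for i = 0, 1, …:
  i=0: 55   i=1: 102   i=2: 176   i=3: 73
  i=4: 165   i=5: 125   i=6: 166   i=7: 38
  i=8: 133   i=9: 13   i=10: 136
Match at i=10, j=2: n = 10·14 + 2 = 142.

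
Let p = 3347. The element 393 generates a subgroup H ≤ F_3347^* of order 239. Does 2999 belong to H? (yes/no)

yes

2999 ∈ ⟨393⟩ iff 2999^239 ≡ 1 (mod 3347), since |⟨393⟩| = 239.
2999^239 mod 3347 = 1.
Since 1 = 1, 2999 lies in the subgroup.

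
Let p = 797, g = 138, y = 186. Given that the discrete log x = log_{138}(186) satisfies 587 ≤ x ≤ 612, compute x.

605

Compute 138^587 mod 797 = 285, then multiply by 138 repeatedly:
  138^587=285  138^588=277  138^589=767  138^590=642  138^591=129
  138^592=268  138^593=322  138^594=601  138^595=50  138^596=524
  138^597=582  138^598=616  138^599=526  138^600=61  138^601=448
  138^602=455  138^603=624  138^604=36  138^605=186
Found 186 at exponent 605.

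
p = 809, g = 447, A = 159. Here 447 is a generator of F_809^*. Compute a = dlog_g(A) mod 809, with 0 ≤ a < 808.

796

Baby-step giant-step with m = ceil(sqrt(808)) = 29.
Baby table (447^j mod 809 for j=0..28):
  0:1  1:447  2:795  3:214  4:196  5:240  6:492  7:685
  8:393  9:118  10:161  11:775  12:173  13:476  14:5  15:617
  16:739  17:261  18:171  19:391  20:33  21:189  22:347  23:590
  24:805  25:639  26:56  27:762  28:25
Giant step factor: 447^(-29) ≡ 75 (mod 809).
Scan 159·75^i mod 809 for i = 0, 1, …:
  i=0: 159   i=1: 599   i=2: 430   i=3: 699
  i=4: 649   i=5: 135   i=6: 417   i=7: 533
  i=8: 334   i=9: 780     …   i=26: 125
  i=27: 476
Match at i=27, j=13: a = 27·29 + 13 = 796.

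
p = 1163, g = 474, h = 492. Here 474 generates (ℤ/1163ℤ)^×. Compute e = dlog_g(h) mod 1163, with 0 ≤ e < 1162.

Baby-step giant-step with m = ceil(sqrt(1162)) = 35.
Baby table (474^j mod 1163 for j=0..34):
  0:1  1:474  2:217  3:514  4:569  5:1053  6:195  7:553
  8:447  9:212  10:470  11:647  12:809  13:839  14:1103  15:635
  16:936  17:561  18:750  19:785  20:1093  21:547  22:1092  23:73
  24:875  25:722  26:306  27:832  28:111  29:279  30:827  31:67
  32:357  33:583  34:711
Giant step factor: 474^(-35) ≡ 159 (mod 1163).
Scan 492·159^i mod 1163 for i = 0, 1, …:
  i=0: 492   i=1: 307   i=2: 1130   i=3: 568
  i=4: 761   i=5: 47   i=6: 495   i=7: 784
  i=8: 215   i=9: 458     …   i=25: 682
  i=26: 279
Match at i=26, j=29: e = 26·35 + 29 = 939.

939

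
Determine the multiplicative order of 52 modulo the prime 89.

8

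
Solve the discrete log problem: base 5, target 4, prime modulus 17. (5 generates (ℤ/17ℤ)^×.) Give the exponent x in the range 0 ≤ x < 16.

12

Successive powers of 5 modulo 17:
  5^0=1  5^1=5  5^2=8  5^3=6  5^4=13  5^5=14
  5^6=2  5^7=10  5^8=16  5^9=12  5^10=9  5^11=11
  5^12=4
So 5^12 ≡ 4 (mod 17), giving x = 12.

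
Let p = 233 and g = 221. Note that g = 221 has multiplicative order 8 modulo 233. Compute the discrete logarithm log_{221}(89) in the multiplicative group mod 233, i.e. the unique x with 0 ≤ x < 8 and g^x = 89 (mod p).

Successive powers of 221 modulo 233:
  221^0=1  221^1=221  221^2=144  221^3=136  221^4=232  221^5=12
  221^6=89
So 221^6 ≡ 89 (mod 233), giving x = 6.

6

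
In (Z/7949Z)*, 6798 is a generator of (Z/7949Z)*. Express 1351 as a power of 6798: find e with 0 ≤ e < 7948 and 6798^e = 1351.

516

Baby-step giant-step with m = ceil(sqrt(7948)) = 90.
Baby table (6798^j mod 7949 for j=0..89):
  0:1  1:6798  2:5267  3:2770  4:7228  5:3175  6:2115  7:5978
  8:3156  9:137  10:1293  11:6169  12:5887  13:4560  14:5729  15:3591
  16:239  17:3126  18:2871  19:2263  20:2559  21:3670  22:4698  23:5871
  24:7078  25:947  26:6965  27:3826  28:20  29:827  30:2003  31:7706
  32:1478  33:7857  34:2555  35:325  36:7477  37:2740  38:2013  39:4145
  40:6454  41:3761  42:3294  43:279  44:4780  45:6877  46:1777  47:5515
  48:3486  49:1859  50:6521  51:6134  52:6427  53:3042  54:4167  55:4979
  56:400  57:642  58:315  59:3089  60:5713  61:6109  62:3406  63:6500
  64:6458  65:7106  66:515  67:3410  68:1896  69:3679  70:2288  71:5580
  72:212  73:2407  74:3744  75:6963  76:6128  77:5384  78:3236  79:3445
  80:1356  81:5197  82:3850  83:4192  84:51  85:4891  86:6300  87:6137
  88:2974  89:2945
Giant step factor: 6798^(-90) ≡ 3418 (mod 7949).
Scan 1351·3418^i mod 7949 for i = 0, 1, …:
  i=0: 1351   i=1: 7298   i=2: 602   i=3: 6794
  i=4: 2863   i=5: 515
Match at i=5, j=66: e = 5·90 + 66 = 516.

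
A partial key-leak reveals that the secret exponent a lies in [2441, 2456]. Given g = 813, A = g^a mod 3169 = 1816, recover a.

Compute 813^2441 mod 3169 = 2501, then multiply by 813 repeatedly:
  813^2441=2501  813^2442=1984  813^2443=3140  813^2444=1775  813^2445=1180
  813^2446=2302  813^2447=1816
Found 1816 at exponent 2447.

2447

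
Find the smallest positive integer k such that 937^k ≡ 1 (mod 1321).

660

The order of 937 must divide p − 1 = 1320 = 2^3 · 3 · 5 · 11.
Divisors: 1, 2, 3, 4, 5, 6, 8, 10, 11, 12, 15, 20, 22, 24, 30, 33, 40, 44, 55, 60, 66, 88, 110, 120, 132, 165, 220, 264, 330, 440, 660, 1320.
Check each in increasing order: 937^1 ≡ 937;  937^2 ≡ 825;  937^3 ≡ 240;  937^4 ≡ 310;  937^5 ≡ 1171;  937^6 ≡ 797;  937^8 ≡ 988;  937^10 ≡ 43;  937^11 ≡ 661;  937^12 ≡ 1129;  937^15 ≡ 155;  937^20 ≡ 528;  937^22 ≡ 991;  937^24 ≡ 1197;  937^30 ≡ 247;  937^33 ≡ 1156;  937^40 ≡ 53;  937^44 ≡ 578;  937^55 ≡ 289;  937^60 ≡ 243;  937^66 ≡ 805;  937^88 ≡ 1192;  937^110 ≡ 298;  937^120 ≡ 925;  937^132 ≡ 735;  937^165 ≡ 257;  937^220 ≡ 297;  937^264 ≡ 1257;  937^330 ≡ 1320;  937^440 ≡ 1023;  937^660 ≡ 1.
Smallest exponent giving 1 is 660.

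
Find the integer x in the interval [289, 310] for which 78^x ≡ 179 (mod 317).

308

Compute 78^289 mod 317 = 164, then multiply by 78 repeatedly:
  78^289=164  78^290=112  78^291=177  78^292=175  78^293=19
  78^294=214  78^295=208  78^296=57  78^297=8  78^298=307
  78^299=171  78^300=24  78^301=287  78^302=196  78^303=72
  78^304=227  78^305=271  78^306=216  78^307=47  78^308=179
Found 179 at exponent 308.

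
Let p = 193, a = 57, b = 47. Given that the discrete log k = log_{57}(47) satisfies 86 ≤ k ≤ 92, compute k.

89

Compute 57^86 mod 193 = 137, then multiply by 57 repeatedly:
  57^86=137  57^87=89  57^88=55  57^89=47
Found 47 at exponent 89.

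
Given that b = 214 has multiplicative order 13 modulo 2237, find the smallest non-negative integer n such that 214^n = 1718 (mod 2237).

11

Successive powers of 214 modulo 2237:
  214^0=1  214^1=214  214^2=1056  214^3=47  214^4=1110  214^5=418
  214^6=2209  214^7=719  214^8=1750  214^9=921  214^10=238  214^11=1718
So 214^11 ≡ 1718 (mod 2237), giving n = 11.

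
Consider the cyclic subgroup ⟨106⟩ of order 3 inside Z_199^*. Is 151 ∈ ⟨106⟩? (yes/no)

⟨106⟩ has order 3; its elements mod 199 are {1, 92, 106}.
151 is not in this set.

no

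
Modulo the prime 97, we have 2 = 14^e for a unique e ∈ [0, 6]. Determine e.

Compute 14^0 mod 97 = 1, then multiply by 14 repeatedly:
  14^0=1  14^1=14  14^2=2
Found 2 at exponent 2.

2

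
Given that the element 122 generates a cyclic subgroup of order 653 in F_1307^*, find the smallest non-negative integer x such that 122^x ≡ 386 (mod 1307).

Baby-step giant-step with m = ceil(sqrt(653)) = 26.
Baby table (122^j mod 1307 for j=0..25):
  0:1  1:122  2:507  3:425  4:877  5:1127  6:259  7:230
  8:613  9:287  10:1032  11:432  12:424  13:755  14:620  15:1141
  16:660  17:793  18:28  19:802  20:1126  21:137  22:1030  23:188
  24:717  25:1212
Giant step factor: 122^(-26) ≡ 68 (mod 1307).
Scan 386·68^i mod 1307 for i = 0, 1, …:
  i=0: 386   i=1: 108   i=2: 809   i=3: 118
  i=4: 182   i=5: 613
Match at i=5, j=8: x = 5·26 + 8 = 138.

138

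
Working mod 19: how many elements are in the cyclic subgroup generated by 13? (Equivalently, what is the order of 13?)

18

The order of 13 must divide p − 1 = 18 = 2 · 3^2.
Divisors: 1, 2, 3, 6, 9, 18.
Check each in increasing order: 13^1 ≡ 13;  13^2 ≡ 17;  13^3 ≡ 12;  13^6 ≡ 11;  13^9 ≡ 18;  13^18 ≡ 1.
Smallest exponent giving 1 is 18.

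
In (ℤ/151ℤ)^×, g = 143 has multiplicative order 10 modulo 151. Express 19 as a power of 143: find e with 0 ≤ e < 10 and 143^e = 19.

4

Successive powers of 143 modulo 151:
  143^0=1  143^1=143  143^2=64  143^3=92  143^4=19
So 143^4 ≡ 19 (mod 151), giving e = 4.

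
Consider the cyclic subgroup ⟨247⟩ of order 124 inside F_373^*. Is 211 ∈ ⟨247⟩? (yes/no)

no

211 ∈ ⟨247⟩ iff 211^124 ≡ 1 (mod 373), since |⟨247⟩| = 124.
211^124 mod 373 = 88.
Since 88 ≠ 1, 211 does not lie in the subgroup.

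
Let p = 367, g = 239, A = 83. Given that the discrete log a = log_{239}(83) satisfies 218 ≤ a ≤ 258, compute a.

244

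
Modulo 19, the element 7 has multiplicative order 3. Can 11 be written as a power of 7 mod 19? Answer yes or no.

11 ∈ ⟨7⟩ iff 11^3 ≡ 1 (mod 19), since |⟨7⟩| = 3.
11^3 mod 19 = 1.
Since 1 = 1, 11 lies in the subgroup.

yes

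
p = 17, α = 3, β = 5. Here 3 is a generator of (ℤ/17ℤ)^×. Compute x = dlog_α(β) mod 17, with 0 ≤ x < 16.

Successive powers of 3 modulo 17:
  3^0=1  3^1=3  3^2=9  3^3=10  3^4=13  3^5=5
So 3^5 ≡ 5 (mod 17), giving x = 5.

5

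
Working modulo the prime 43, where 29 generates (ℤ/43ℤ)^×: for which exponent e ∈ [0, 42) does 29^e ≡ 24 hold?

2

Baby-step giant-step with m = ceil(sqrt(42)) = 7.
Baby table (29^j mod 43 for j=0..6):
  0:1  1:29  2:24  3:8  4:17  5:20  6:21
Giant step factor: 29^(-7) ≡ 37 (mod 43).
Scan 24·37^i mod 43 for i = 0, 1, …:
  i=0: 24
Match at i=0, j=2: e = 0·7 + 2 = 2.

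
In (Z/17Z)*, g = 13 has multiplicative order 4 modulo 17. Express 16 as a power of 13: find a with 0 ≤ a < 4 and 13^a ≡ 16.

Successive powers of 13 modulo 17:
  13^0=1  13^1=13  13^2=16
So 13^2 ≡ 16 (mod 17), giving a = 2.

2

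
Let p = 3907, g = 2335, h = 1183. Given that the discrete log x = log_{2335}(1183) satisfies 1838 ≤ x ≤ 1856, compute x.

Compute 2335^1838 mod 3907 = 14, then multiply by 2335 repeatedly:
  2335^1838=14  2335^1839=1434  2335^1840=91  2335^1841=1507  2335^1842=2545
  2335^1843=28  2335^1844=2868  2335^1845=182  2335^1846=3014  2335^1847=1183
Found 1183 at exponent 1847.

1847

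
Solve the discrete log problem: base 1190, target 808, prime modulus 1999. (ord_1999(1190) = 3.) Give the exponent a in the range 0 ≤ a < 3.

Successive powers of 1190 modulo 1999:
  1190^0=1  1190^1=1190  1190^2=808
So 1190^2 ≡ 808 (mod 1999), giving a = 2.

2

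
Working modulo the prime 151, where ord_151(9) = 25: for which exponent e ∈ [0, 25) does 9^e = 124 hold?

Successive powers of 9 modulo 151:
  9^0=1  9^1=9  9^2=81  9^3=125  9^4=68  9^5=8
  9^6=72  9^7=44  9^8=94  9^9=91  9^10=64  9^11=123
  9^12=50  9^13=148  9^14=124
So 9^14 ≡ 124 (mod 151), giving e = 14.

14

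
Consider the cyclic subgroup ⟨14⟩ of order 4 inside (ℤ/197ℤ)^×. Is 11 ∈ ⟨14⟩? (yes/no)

no

11 ∈ ⟨14⟩ iff 11^4 ≡ 1 (mod 197), since |⟨14⟩| = 4.
11^4 mod 197 = 63.
Since 63 ≠ 1, 11 does not lie in the subgroup.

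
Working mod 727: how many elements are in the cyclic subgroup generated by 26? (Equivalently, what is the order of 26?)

363

The order of 26 must divide p − 1 = 726 = 2 · 3 · 11^2.
Divisors: 1, 2, 3, 6, 11, 22, 33, 66, 121, 242, 363, 726.
Check each in increasing order: 26^1 ≡ 26;  26^2 ≡ 676;  26^3 ≡ 128;  26^6 ≡ 390;  26^11 ≡ 34;  26^22 ≡ 429;  26^33 ≡ 46;  26^66 ≡ 662;  26^121 ≡ 445;  26^242 ≡ 281;  26^363 ≡ 1.
Smallest exponent giving 1 is 363.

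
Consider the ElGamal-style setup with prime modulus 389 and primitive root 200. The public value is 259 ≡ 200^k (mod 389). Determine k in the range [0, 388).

113

Baby-step giant-step with m = ceil(sqrt(388)) = 20.
Baby table (200^j mod 389 for j=0..19):
  0:1  1:200  2:322  3:215  4:210  5:377  6:323  7:26
  8:143  9:203  10:144  11:14  12:77  13:229  14:287  15:217
  16:221  17:243  18:364  19:57
Giant step factor: 200^(-20) ≡ 85 (mod 389).
Scan 259·85^i mod 389 for i = 0, 1, …:
  i=0: 259   i=1: 231   i=2: 185   i=3: 165
  i=4: 21   i=5: 229
Match at i=5, j=13: k = 5·20 + 13 = 113.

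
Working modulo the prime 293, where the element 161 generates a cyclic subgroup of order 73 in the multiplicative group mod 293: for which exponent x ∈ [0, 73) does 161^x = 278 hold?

Successive powers of 161 modulo 293:
  161^0=1  161^1=161  161^2=137  161^3=82  161^4=17  161^5=100
  161^6=278
So 161^6 ≡ 278 (mod 293), giving x = 6.

6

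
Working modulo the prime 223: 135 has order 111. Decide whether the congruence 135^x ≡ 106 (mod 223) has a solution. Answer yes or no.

yes

106 ∈ ⟨135⟩ iff 106^111 ≡ 1 (mod 223), since |⟨135⟩| = 111.
106^111 mod 223 = 1.
Since 1 = 1, 106 lies in the subgroup.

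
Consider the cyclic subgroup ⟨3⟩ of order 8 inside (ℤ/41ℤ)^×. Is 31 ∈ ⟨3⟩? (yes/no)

no

⟨3⟩ has order 8; its elements mod 41 are {1, 3, 9, 14, 27, 32, 38, 40}.
31 is not in this set.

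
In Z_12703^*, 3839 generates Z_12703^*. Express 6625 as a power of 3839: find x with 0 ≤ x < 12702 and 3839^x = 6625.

Baby-step giant-step with m = ceil(sqrt(12702)) = 113.
Baby table (3839^j mod 12703 for j=0..112):
  0:1  1:3839  2:2441  3:8888  4:774  5:11587  6:9290  7:6989
  8:2035  9:20  10:562  11:10711  12:12621  13:2777  14:3086  15:7958
  16:47  17:2591  18:400  19:11240  20:10972  21:11063  22:4728  23:10908
  24:6724  25:940  26:1008  27:8000  28:8849  29:3489  30:5309  31:5639
  32:2209  33:7450  34:6097  35:7457  36:7564  37:11841  38:6265  39:4556
  40:11156  41:6071  42:9267  43:7613  44:9407  45:11547  46:8166  47:10973
  48:2199  49:7169  50:7093  51:7498  52:12527  53:10298  54:2286  55:10884
  56:3509  57:5871  58:3647  59:2127  60:10227  61:9183  62:2712  63:7611
  64:1729  65:6665  66:3093  67:9425  68:4431  69:1292  70:5818  71:3428
  72:12487  73:9174  74:6270  75:11048  76:10658  77:12402  78:434  79:2033
  80:5045  81:8383  82:5638  83:11073  84:5009  85:9912  86:6683  87:8680
  88:2551  89:11979  90:2521  91:11136  92:5509  93:11259  94:7695  95:6630
  96:8461  97:208  98:10926  99:12311  100:6769  101:8556  102:9229  103:1464
  104:5570  105:4081  106:4160  107:2569  108:4863  109:8350  110:5981  111:6738
  112:3874
Giant step factor: 3839^(-113) ≡ 9856 (mod 12703).
Scan 6625·9856^i mod 12703 for i = 0, 1, …:
  i=0: 6625   i=1: 2580   i=2: 9777   i=3: 9857
  i=4: 10751   i=5: 6133   i=6: 5974   i=7: 1339
  i=8: 11470   i=9: 4323     …   i=18: 9785
  i=19: 12487
Match at i=19, j=72: x = 19·113 + 72 = 2219.

2219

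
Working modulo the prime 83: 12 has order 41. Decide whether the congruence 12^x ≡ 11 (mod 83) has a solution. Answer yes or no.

11 ∈ ⟨12⟩ iff 11^41 ≡ 1 (mod 83), since |⟨12⟩| = 41.
11^41 mod 83 = 1.
Since 1 = 1, 11 lies in the subgroup.

yes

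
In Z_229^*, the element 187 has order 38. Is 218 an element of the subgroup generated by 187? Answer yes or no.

yes

218 ∈ ⟨187⟩ iff 218^38 ≡ 1 (mod 229), since |⟨187⟩| = 38.
218^38 mod 229 = 1.
Since 1 = 1, 218 lies in the subgroup.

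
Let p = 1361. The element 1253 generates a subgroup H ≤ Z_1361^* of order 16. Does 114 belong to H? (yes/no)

⟨1253⟩ has order 16; its elements mod 1361 are {1, 63, 108, 114, 377, 574, 585, 614, 747, 776, 787, 984, 1247, 1253, 1298, 1360}.
114 is in this set.

yes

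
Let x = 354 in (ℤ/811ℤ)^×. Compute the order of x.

The order of 354 must divide p − 1 = 810 = 2 · 3^4 · 5.
Divisors: 1, 2, 3, 5, 6, 9, 10, 15, 18, 27, 30, 45, 54, 81, 90, 135, 162, 270, 405, 810.
Check each in increasing order: 354^1 ≡ 354;  354^2 ≡ 422;  354^3 ≡ 164;  354^5 ≡ 273;  354^6 ≡ 133;  354^9 ≡ 726;  354^10 ≡ 728;  354^15 ≡ 49;  354^18 ≡ 737;  354^27 ≡ 613;  354^30 ≡ 779;  354^45 ≡ 54;  354^54 ≡ 276;  354^81 ≡ 500;  354^90 ≡ 483;  354^135 ≡ 130;  354^162 ≡ 212;  354^270 ≡ 680;  354^405 ≡ 1.
Smallest exponent giving 1 is 405.

405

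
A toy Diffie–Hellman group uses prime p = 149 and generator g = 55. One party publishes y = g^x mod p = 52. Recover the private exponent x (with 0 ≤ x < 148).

35

Baby-step giant-step with m = ceil(sqrt(148)) = 13.
Baby table (55^j mod 149 for j=0..12):
  0:1  1:55  2:45  3:91  4:88  5:72  6:86  7:111
  8:145  9:78  10:118  11:83  12:95
Giant step factor: 55^(-13) ≡ 15 (mod 149).
Scan 52·15^i mod 149 for i = 0, 1, …:
  i=0: 52   i=1: 35   i=2: 78
Match at i=2, j=9: x = 2·13 + 9 = 35.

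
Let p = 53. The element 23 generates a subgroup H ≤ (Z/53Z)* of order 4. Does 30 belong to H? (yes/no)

30 ∈ ⟨23⟩ iff 30^4 ≡ 1 (mod 53), since |⟨23⟩| = 4.
30^4 mod 53 = 1.
Since 1 = 1, 30 lies in the subgroup.

yes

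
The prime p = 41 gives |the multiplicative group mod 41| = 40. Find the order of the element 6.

40

The order of 6 must divide p − 1 = 40 = 2^3 · 5.
Divisors: 1, 2, 4, 5, 8, 10, 20, 40.
Check each in increasing order: 6^1 ≡ 6;  6^2 ≡ 36;  6^4 ≡ 25;  6^5 ≡ 27;  6^8 ≡ 10;  6^10 ≡ 32;  6^20 ≡ 40;  6^40 ≡ 1.
Smallest exponent giving 1 is 40.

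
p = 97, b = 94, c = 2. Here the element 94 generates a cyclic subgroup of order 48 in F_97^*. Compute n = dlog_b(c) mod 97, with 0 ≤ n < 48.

Baby-step giant-step with m = ceil(sqrt(48)) = 7.
Baby table (94^j mod 97 for j=0..6):
  0:1  1:94  2:9  3:70  4:81  5:48  6:50
Giant step factor: 94^(-7) ≡ 86 (mod 97).
Scan 2·86^i mod 97 for i = 0, 1, …:
  i=0: 2   i=1: 75   i=2: 48
Match at i=2, j=5: n = 2·7 + 5 = 19.

19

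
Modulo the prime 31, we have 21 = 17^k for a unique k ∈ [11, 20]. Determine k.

17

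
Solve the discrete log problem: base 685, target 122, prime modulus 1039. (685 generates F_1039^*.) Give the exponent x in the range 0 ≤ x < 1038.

707

Baby-step giant-step with m = ceil(sqrt(1038)) = 33.
Baby table (685^j mod 1039 for j=0..32):
  0:1  1:685  2:636  3:319  4:325  5:279  6:978  7:814
  8:686  9:282  10:955  11:644  12:604  13:218  14:753  15:461
  16:968  17:198  18:560  19:209  20:822  21:971  22:175  23:390
  24:127  25:758  26:769  27:1031  28:754  29:107  30:565  31:517
  32:885
Giant step factor: 685^(-33) ≡ 973 (mod 1039).
Scan 122·973^i mod 1039 for i = 0, 1, …:
  i=0: 122   i=1: 260   i=2: 503   i=3: 50
  i=4: 856   i=5: 649   i=6: 804   i=7: 964
  i=8: 794   i=9: 585     …   i=20: 697
  i=21: 753
Match at i=21, j=14: x = 21·33 + 14 = 707.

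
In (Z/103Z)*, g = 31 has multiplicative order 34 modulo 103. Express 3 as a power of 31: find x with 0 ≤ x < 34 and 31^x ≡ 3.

15

Successive powers of 31 modulo 103:
  31^0=1  31^1=31  31^2=34  31^3=24  31^4=23  31^5=95
  31^6=61  31^7=37  31^8=14  31^9=22  31^10=64  31^11=27
  31^12=13  31^13=94  31^14=30  31^15=3
So 31^15 ≡ 3 (mod 103), giving x = 15.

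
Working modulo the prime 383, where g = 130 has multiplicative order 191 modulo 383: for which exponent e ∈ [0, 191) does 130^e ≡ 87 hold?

Successive powers of 130 modulo 383:
  130^0=1  130^1=130  130^2=48  130^3=112  130^4=6  130^5=14
  130^6=288  130^7=289  130^8=36  130^9=84  130^10=196  130^11=202
  130^12=216  130^13=121  130^14=27  130^15=63  130^16=147  130^17=343
  130^18=162  130^19=378  130^20=116  130^21=143  130^22=206  130^23=353
  130^24=313  130^25=92  130^26=87
So 130^26 ≡ 87 (mod 383), giving e = 26.

26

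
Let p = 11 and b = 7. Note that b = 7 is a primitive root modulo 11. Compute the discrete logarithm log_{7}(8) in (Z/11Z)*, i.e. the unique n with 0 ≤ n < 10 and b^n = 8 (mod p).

9

Successive powers of 7 modulo 11:
  7^0=1  7^1=7  7^2=5  7^3=2  7^4=3  7^5=10
  7^6=4  7^7=6  7^8=9  7^9=8
So 7^9 ≡ 8 (mod 11), giving n = 9.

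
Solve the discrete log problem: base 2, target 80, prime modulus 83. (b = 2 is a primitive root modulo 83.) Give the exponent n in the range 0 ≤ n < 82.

Baby-step giant-step with m = ceil(sqrt(82)) = 10.
Baby table (2^j mod 83 for j=0..9):
  0:1  1:2  2:4  3:8  4:16  5:32  6:64  7:45
  8:7  9:14
Giant step factor: 2^(-10) ≡ 3 (mod 83).
Scan 80·3^i mod 83 for i = 0, 1, …:
  i=0: 80   i=1: 74   i=2: 56   i=3: 2
Match at i=3, j=1: n = 3·10 + 1 = 31.

31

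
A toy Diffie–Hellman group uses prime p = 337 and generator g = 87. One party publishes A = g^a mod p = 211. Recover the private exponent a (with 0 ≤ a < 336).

Baby-step giant-step with m = ceil(sqrt(336)) = 19.
Baby table (87^j mod 337 for j=0..18):
  0:1  1:87  2:155  3:5  4:98  5:101  6:25  7:153
  8:168  9:125  10:91  11:166  12:288  13:118  14:156  15:92
  16:253  17:106  18:123
Giant step factor: 87^(-19) ≡ 203 (mod 337).
Scan 211·203^i mod 337 for i = 0, 1, …:
  i=0: 211   i=1: 34   i=2: 162   i=3: 197
  i=4: 225   i=5: 180   i=6: 144   i=7: 250
  i=8: 200   i=9: 160     …   i=14: 301
  i=15: 106
Match at i=15, j=17: a = 15·19 + 17 = 302.

302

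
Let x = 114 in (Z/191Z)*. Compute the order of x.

190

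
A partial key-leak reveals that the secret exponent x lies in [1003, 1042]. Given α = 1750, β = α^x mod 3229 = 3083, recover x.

Compute 1750^1003 mod 3229 = 2312, then multiply by 1750 repeatedly:
  1750^1003=2312  1750^1004=63  1750^1005=464  1750^1006=1521  1750^1007=1054
  1750^1008=741  1750^1009=1921  1750^1010=361  1750^1011=2095  1750^1012=1335
  1750^1013=1683  1750^1014=402  1750^1015=2807  1750^1016=941  1750^1017=3189
  1750^1018=1038  1750^1019=1802  1750^1020=1996  1750^1021=2451  1750^1022=1138
  1750^1023=2436  1750^1024=720  1750^1025=690  1750^1026=3083
Found 3083 at exponent 1026.

1026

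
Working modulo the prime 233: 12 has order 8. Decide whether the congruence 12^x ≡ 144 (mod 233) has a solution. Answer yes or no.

⟨12⟩ has order 8; its elements mod 233 are {1, 12, 89, 97, 136, 144, 221, 232}.
144 is in this set.

yes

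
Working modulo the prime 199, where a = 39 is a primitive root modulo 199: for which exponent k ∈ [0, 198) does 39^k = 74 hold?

27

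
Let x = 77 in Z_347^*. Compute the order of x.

The order of 77 must divide p − 1 = 346 = 2 · 173.
Divisors: 1, 2, 173, 346.
Check each in increasing order: 77^1 ≡ 77;  77^2 ≡ 30;  77^173 ≡ 346;  77^346 ≡ 1.
Smallest exponent giving 1 is 346.

346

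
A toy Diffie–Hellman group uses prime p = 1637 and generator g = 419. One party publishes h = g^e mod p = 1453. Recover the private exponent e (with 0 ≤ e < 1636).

1275

Baby-step giant-step with m = ceil(sqrt(1636)) = 41.
Baby table (419^j mod 1637 for j=0..40):
  0:1  1:419  2:402  3:1464  4:1178  5:845  6:463  7:831
  8:1145  9:114  10:293  11:1629  12:1559  13:58  14:1384  15:398
  16:1425  17:1207  18:1537  19:662  20:725  21:930  22:64  23:624
  24:1173  25:387  26:90  27:59  28:166  29:800  30:1252  31:748
  32:745  33:1125  34:1556  35:438  36:178  37:917  38:1165  39:309
  40:148
Giant step factor: 419^(-41) ≡ 886 (mod 1637).
Scan 1453·886^i mod 1637 for i = 0, 1, …:
  i=0: 1453   i=1: 676   i=2: 1431   i=3: 828
  i=4: 232   i=5: 927   i=6: 1185   i=7: 593
  i=8: 1558   i=9: 397     …   i=30: 648
  i=31: 1178
Match at i=31, j=4: e = 31·41 + 4 = 1275.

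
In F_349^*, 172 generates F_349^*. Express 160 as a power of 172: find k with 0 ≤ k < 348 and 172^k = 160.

145

Baby-step giant-step with m = ceil(sqrt(348)) = 19.
Baby table (172^j mod 349 for j=0..18):
  0:1  1:172  2:268  3:28  4:279  5:175  6:86  7:134
  8:14  9:314  10:262  11:43  12:67  13:7  14:157  15:131
  16:196  17:208  18:178
Giant step factor: 172^(-19) ≡ 309 (mod 349).
Scan 160·309^i mod 349 for i = 0, 1, …:
  i=0: 160   i=1: 231   i=2: 183   i=3: 9
  i=4: 338   i=5: 91   i=6: 199   i=7: 67
Match at i=7, j=12: k = 7·19 + 12 = 145.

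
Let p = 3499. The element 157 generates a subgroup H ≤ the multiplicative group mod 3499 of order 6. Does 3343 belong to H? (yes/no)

3343 ∈ ⟨157⟩ iff 3343^6 ≡ 1 (mod 3499), since |⟨157⟩| = 6.
3343^6 mod 3499 = 1.
Since 1 = 1, 3343 lies in the subgroup.

yes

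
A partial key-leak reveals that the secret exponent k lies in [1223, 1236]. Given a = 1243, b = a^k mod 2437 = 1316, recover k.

Compute 1243^1223 mod 2437 = 1671, then multiply by 1243 repeatedly:
  1243^1223=1671  1243^1224=729  1243^1225=2020  1243^1226=750  1243^1227=1316
Found 1316 at exponent 1227.

1227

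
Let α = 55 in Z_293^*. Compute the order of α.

73

The order of 55 must divide p − 1 = 292 = 2^2 · 73.
Divisors: 1, 2, 4, 73, 146, 292.
Check each in increasing order: 55^1 ≡ 55;  55^2 ≡ 95;  55^4 ≡ 235;  55^73 ≡ 1.
Smallest exponent giving 1 is 73.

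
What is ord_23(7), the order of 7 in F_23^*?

22

The order of 7 must divide p − 1 = 22 = 2 · 11.
Divisors: 1, 2, 11, 22.
Check each in increasing order: 7^1 ≡ 7;  7^2 ≡ 3;  7^11 ≡ 22;  7^22 ≡ 1.
Smallest exponent giving 1 is 22.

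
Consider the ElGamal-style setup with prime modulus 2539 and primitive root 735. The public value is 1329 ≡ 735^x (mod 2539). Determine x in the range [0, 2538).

434

Baby-step giant-step with m = ceil(sqrt(2538)) = 51.
Baby table (735^j mod 2539 for j=0..50):
  0:1  1:735  2:1957  3:1321  4:1037  5:495  6:748  7:1356
  8:1372  9:437  10:1281  11:2105  12:924  13:1227  14:500  15:1884
  16:985  17:360  18:544  19:1217  20:767  21:87  22:470  23:146
  24:672  25:1354  26:2441  27:1601  28:1178  29:31  30:2473  31:2270
  32:327  33:1679  34:111  35:337  36:1412  37:1908  38:852  39:1626
  40:1780  41:715  42:2491  43:266  44:7  45:67  46:1004  47:1630
  48:2181  49:926  50:158
Giant step factor: 735^(-51) ≡ 868 (mod 2539).
Scan 1329·868^i mod 2539 for i = 0, 1, …:
  i=0: 1329   i=1: 866   i=2: 144   i=3: 581
  i=4: 1586   i=5: 510   i=6: 894   i=7: 1597
  i=8: 2441
Match at i=8, j=26: x = 8·51 + 26 = 434.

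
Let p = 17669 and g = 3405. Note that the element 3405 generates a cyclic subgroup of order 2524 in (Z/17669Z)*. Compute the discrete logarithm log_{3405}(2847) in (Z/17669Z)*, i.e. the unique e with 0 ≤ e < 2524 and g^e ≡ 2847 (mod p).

188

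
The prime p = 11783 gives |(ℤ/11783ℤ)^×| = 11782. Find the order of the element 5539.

5891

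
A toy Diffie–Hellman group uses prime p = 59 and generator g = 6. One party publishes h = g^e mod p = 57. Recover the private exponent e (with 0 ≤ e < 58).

4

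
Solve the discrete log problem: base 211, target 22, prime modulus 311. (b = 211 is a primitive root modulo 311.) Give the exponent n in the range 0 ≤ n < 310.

Baby-step giant-step with m = ceil(sqrt(310)) = 18.
Baby table (211^j mod 311 for j=0..17):
  0:1  1:211  2:48  3:176  4:127  5:51  6:187  7:271
  8:268  9:257  10:113  11:207  12:137  13:295  14:45  15:165
  16:294  17:145
Giant step factor: 211^(-18) ≡ 210 (mod 311).
Scan 22·210^i mod 311 for i = 0, 1, …:
  i=0: 22   i=1: 266   i=2: 191   i=3: 302
  i=4: 287   i=5: 247   i=6: 244   i=7: 236
  i=8: 111   i=9: 296   i=10: 271
Match at i=10, j=7: n = 10·18 + 7 = 187.

187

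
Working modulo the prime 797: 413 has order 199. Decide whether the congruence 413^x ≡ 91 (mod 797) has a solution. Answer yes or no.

no

91 ∈ ⟨413⟩ iff 91^199 ≡ 1 (mod 797), since |⟨413⟩| = 199.
91^199 mod 797 = 582.
Since 582 ≠ 1, 91 does not lie in the subgroup.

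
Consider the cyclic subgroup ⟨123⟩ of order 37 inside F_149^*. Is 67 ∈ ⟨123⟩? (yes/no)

yes

67 ∈ ⟨123⟩ iff 67^37 ≡ 1 (mod 149), since |⟨123⟩| = 37.
67^37 mod 149 = 1.
Since 1 = 1, 67 lies in the subgroup.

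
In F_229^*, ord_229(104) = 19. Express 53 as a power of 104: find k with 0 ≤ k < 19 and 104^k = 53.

Successive powers of 104 modulo 229:
  104^0=1  104^1=104  104^2=53
So 104^2 ≡ 53 (mod 229), giving k = 2.

2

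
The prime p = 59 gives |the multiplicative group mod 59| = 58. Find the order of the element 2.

The order of 2 must divide p − 1 = 58 = 2 · 29.
Divisors: 1, 2, 29, 58.
Check each in increasing order: 2^1 ≡ 2;  2^2 ≡ 4;  2^29 ≡ 58;  2^58 ≡ 1.
Smallest exponent giving 1 is 58.

58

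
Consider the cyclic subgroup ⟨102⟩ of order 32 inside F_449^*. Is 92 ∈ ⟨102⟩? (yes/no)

yes

92 ∈ ⟨102⟩ iff 92^32 ≡ 1 (mod 449), since |⟨102⟩| = 32.
92^32 mod 449 = 1.
Since 1 = 1, 92 lies in the subgroup.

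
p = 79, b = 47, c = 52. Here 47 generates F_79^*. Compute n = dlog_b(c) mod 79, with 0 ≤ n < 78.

6

Successive powers of 47 modulo 79:
  47^0=1  47^1=47  47^2=76  47^3=17  47^4=9  47^5=28
  47^6=52
So 47^6 ≡ 52 (mod 79), giving n = 6.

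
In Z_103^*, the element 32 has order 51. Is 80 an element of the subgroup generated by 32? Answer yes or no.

no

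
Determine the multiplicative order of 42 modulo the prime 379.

The order of 42 must divide p − 1 = 378 = 2 · 3^3 · 7.
Divisors: 1, 2, 3, 6, 7, 9, 14, 18, 21, 27, 42, 54, 63, 126, 189, 378.
Check each in increasing order: 42^1 ≡ 42;  42^2 ≡ 248;  42^3 ≡ 183;  42^6 ≡ 137;  42^7 ≡ 69;  42^9 ≡ 57;  42^14 ≡ 213;  42^18 ≡ 217;  42^21 ≡ 295;  42^27 ≡ 241;  42^42 ≡ 234;  42^54 ≡ 94;  42^63 ≡ 52;  42^126 ≡ 51;  42^189 ≡ 378;  42^378 ≡ 1.
Smallest exponent giving 1 is 378.

378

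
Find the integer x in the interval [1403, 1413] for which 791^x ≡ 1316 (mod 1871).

Compute 791^1403 mod 1871 = 473, then multiply by 791 repeatedly:
  791^1403=473  791^1404=1814  791^1405=1688  791^1406=1185  791^1407=1835
  791^1408=1460  791^1409=453  791^1410=962  791^1411=1316
Found 1316 at exponent 1411.

1411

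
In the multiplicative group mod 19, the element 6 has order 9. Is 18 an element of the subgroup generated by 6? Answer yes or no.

no

⟨6⟩ has order 9; its elements mod 19 are {1, 4, 5, 6, 7, 9, 11, 16, 17}.
18 is not in this set.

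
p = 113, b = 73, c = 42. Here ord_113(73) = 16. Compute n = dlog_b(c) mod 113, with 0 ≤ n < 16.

11

Successive powers of 73 modulo 113:
  73^0=1  73^1=73  73^2=18  73^3=71  73^4=98  73^5=35
  73^6=69  73^7=65  73^8=112  73^9=40  73^10=95  73^11=42
So 73^11 ≡ 42 (mod 113), giving n = 11.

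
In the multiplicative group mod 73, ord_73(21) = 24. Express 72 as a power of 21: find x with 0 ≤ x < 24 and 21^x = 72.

12

Successive powers of 21 modulo 73:
  21^0=1  21^1=21  21^2=3  21^3=63  21^4=9  21^5=43
  21^6=27  21^7=56  21^8=8  21^9=22  21^10=24  21^11=66
  21^12=72
So 21^12 ≡ 72 (mod 73), giving x = 12.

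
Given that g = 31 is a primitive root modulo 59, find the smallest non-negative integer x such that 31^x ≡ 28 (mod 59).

Successive powers of 31 modulo 59:
  31^0=1  31^1=31  31^2=17  31^3=55  31^4=53  31^5=50
  31^6=16  31^7=24  31^8=36  31^9=54  31^10=22  31^11=33
  31^12=20  31^13=30  31^14=45  31^15=38  31^16=57  31^17=56
  31^18=25  31^19=8  31^20=12  31^21=18  31^22=27  31^23=11
  31^24=46  31^25=10  31^26=15  31^27=52  31^28=19  31^29=58
  31^30=28
So 31^30 ≡ 28 (mod 59), giving x = 30.

30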